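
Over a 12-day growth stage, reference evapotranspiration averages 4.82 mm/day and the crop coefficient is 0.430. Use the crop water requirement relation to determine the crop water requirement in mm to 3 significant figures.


Approach: apply the crop water requirement relation, CWR = ET0 * Kc * days.
CWR = 4.82 * 0.430 * 12 = 24.9 mm
Therefore the crop water requirement = 24.9 mm.


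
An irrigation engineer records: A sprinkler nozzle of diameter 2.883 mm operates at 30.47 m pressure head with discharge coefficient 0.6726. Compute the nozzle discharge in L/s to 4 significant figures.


Approach: apply the orifice equation, Q = Cd*A*sqrt(2*g*h), A = pi*(d/2)^2.
A = pi*(2.883e-3/2)^2 = 6.52799e-06 m^2
Q = 0.6726 * 6.52799e-06 * sqrt(2*9.81*30.47) * 1000 = 0.1074 L/s
Therefore the nozzle discharge = 0.1074 L/s.


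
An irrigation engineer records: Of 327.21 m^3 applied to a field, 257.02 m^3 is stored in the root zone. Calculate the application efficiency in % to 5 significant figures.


Approach: apply the application efficiency ratio, Ea = (stored/applied)*100.
Ea = (257.02/327.21)*100 = 78.549 %
Therefore the application efficiency = 78.549 %.


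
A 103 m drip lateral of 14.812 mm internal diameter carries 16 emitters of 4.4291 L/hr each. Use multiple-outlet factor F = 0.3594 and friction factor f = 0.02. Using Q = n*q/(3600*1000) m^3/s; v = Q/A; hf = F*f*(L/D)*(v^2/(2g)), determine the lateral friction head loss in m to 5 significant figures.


Q = 16*4.4291/(3600*1000) = 1.968489e-05 m^3/s
A = pi*(14.812e-3/2)^2 = 1.723127e-04 m^2, so v = Q/A = 0.1142393 m/s
hf = 0.3594*0.02*(103/0.014812)*(0.1142393^2/(2*9.81)) = 0.033248 m
Therefore the lateral friction head loss = 0.033248 m.


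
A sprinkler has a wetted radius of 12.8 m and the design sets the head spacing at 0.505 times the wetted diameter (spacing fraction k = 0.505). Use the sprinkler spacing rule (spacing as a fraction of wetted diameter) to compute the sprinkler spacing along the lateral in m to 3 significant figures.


Approach: apply the sprinkler spacing rule (spacing as a fraction of wetted diameter), S = k*(2*R).
S = 0.505 * (2 * 12.8) = 12.9 m
Therefore the sprinkler spacing along the lateral = 12.9 m.


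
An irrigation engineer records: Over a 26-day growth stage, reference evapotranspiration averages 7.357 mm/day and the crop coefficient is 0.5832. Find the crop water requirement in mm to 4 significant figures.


Approach: apply the crop water requirement relation, CWR = ET0 * Kc * days.
CWR = 7.357 * 0.5832 * 26 = 111.6 mm
Therefore the crop water requirement = 111.6 mm.


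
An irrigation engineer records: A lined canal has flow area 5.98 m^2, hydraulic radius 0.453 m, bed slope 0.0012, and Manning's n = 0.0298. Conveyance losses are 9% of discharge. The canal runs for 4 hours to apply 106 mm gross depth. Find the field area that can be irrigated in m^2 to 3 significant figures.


Approach: apply Manning's equation with a conveyance and depth budget, Q = (1/n)*A*R^(2/3)*S^(1/2); Q_field = Q*(1-loss); Area = Q_field*t/(d/1000).
Step 1 — canal discharge (Manning's equation):
  Q = (1/0.0298) * 5.98 * 0.453^(2/3) * 0.0012^(1/2) = 4.1002 m^3/s
Step 2 — delivered flow: Q_field = 4.1002*(1 - 9/100) = 3.7312 m^3/s
Step 3 — volume delivered: V = 3.7312 * 4*3600 = 53729 m^3
Step 4 — area served: A = V / (depth/1000) = 53729 / 0.106 = 507000 m^2
Therefore the field area that can be irrigated = 507000 m^2.


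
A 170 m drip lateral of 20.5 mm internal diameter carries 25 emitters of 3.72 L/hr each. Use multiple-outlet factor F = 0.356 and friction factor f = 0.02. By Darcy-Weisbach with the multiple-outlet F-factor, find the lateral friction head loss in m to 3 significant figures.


Approach: apply Darcy-Weisbach with the multiple-outlet F-factor, Q = n*q/(3600*1000) m^3/s; v = Q/A; hf = F*f*(L/D)*(v^2/(2g)).
Q = 25*3.72/(3600*1000) = 2.5833e-05 m^3/s
A = pi*(20.5e-3/2)^2 = 3.3006e-04 m^2, so v = Q/A = 0.078268 m/s
hf = 0.356*0.02*(170/0.0205)*(0.078268^2/(2*9.81)) = 0.0184 m
Therefore the lateral friction head loss = 0.0184 m.


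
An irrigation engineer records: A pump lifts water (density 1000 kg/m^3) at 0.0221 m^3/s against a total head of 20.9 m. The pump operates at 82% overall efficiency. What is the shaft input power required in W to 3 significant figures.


Approach: apply hydraulic power then efficiency conversion, P = rho*g*Q*H; P_in = P/eta.
Step 1 — hydraulic power (P = rho*g*Q*H):
  P = 1000 * 9.81 * 0.0221 * 20.9 = 4531.1 W
Step 2 — input power: P_in = P/eta = 4531.1 / 0.82 = 5530 W
Therefore the shaft input power required = 5530 W.


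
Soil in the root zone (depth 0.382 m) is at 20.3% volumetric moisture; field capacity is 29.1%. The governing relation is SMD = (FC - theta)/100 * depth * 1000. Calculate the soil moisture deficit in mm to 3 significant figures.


SMD = (29.1 - 20.3)/100 * 0.382 * 1000 = 33.6 mm
Therefore the soil moisture deficit = 33.6 mm.


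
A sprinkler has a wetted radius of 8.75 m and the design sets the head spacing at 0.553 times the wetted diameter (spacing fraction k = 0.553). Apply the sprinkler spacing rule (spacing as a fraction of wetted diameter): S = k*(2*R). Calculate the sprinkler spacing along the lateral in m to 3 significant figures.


S = 0.553 * (2 * 8.75) = 9.68 m
Therefore the sprinkler spacing along the lateral = 9.68 m.


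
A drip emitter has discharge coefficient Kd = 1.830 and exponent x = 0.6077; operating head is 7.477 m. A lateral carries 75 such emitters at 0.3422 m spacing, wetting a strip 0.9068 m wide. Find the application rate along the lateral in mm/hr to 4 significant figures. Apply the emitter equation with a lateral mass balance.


Approach: apply the emitter equation with a lateral mass balance, q = Kd*h^x; Q = n*q; rate = Q/(n*spacing*width).
Step 1 — single emitter flow (q = Kd*h^x):
  q = 1.830 * 7.477^0.6077 = 6.21463 L/hr
Step 2 — total lateral flow: Q = 75 * 6.21463 = 466.097 L/hr
Step 3 — wetted area: A = 75 * 0.3422 * 0.9068 = 23.2730 m^2
Step 4 — application rate: Q/A = 466.097/23.2730 = 20.03 mm/hr
Therefore the application rate along the lateral = 20.03 mm/hr.


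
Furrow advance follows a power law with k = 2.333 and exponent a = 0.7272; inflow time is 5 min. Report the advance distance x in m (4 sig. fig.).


Approach: apply the power-law advance function, x = k*t^a.
x = 2.333 * 5^0.7272 = 7.520 m
Therefore the advance distance x = 7.520 m.


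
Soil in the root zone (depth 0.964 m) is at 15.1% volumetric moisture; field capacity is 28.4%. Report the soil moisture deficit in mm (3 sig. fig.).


Approach: apply the soil moisture deficit relation, SMD = (FC - theta)/100 * depth * 1000.
SMD = (28.4 - 15.1)/100 * 0.964 * 1000 = 128 mm
Therefore the soil moisture deficit = 128 mm.


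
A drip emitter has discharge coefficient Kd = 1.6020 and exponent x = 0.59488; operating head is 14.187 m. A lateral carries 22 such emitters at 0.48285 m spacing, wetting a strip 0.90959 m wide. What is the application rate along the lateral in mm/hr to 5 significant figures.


Approach: apply the emitter equation with a lateral mass balance, q = Kd*h^x; Q = n*q; rate = Q/(n*spacing*width).
Step 1 — single emitter flow (q = Kd*h^x):
  q = 1.6020 * 14.187^0.59488 = 7.760669 L/hr
Step 2 — total lateral flow: Q = 22 * 7.760669 = 170.7347 L/hr
Step 3 — wetted area: A = 22 * 0.48285 * 0.90959 = 9.662302 m^2
Step 4 — application rate: Q/A = 170.7347/9.662302 = 17.670 mm/hr
Therefore the application rate along the lateral = 17.670 mm/hr.


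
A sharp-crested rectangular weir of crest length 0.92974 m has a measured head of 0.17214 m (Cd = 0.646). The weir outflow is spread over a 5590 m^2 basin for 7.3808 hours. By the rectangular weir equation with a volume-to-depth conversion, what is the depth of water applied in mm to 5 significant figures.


Approach: apply the rectangular weir equation with a volume-to-depth conversion, Q = (2/3)*Cd*L*sqrt(2g)*H^1.5; d = Q*t/A * 1000.
Step 1 — weir discharge:
  Q = (2/3)*0.646*0.92974*sqrt(2*9.81)*0.17214^1.5 = 0.1266704 m^3/s
Step 2 — volume: V = 0.1266704 * 7.3808*3600 = 3365.743 m^3
Step 3 — depth: d = V/A * 1000 = 3365.743/5590 * 1000 = 602.10 mm
Therefore the depth of water applied = 602.10 mm.


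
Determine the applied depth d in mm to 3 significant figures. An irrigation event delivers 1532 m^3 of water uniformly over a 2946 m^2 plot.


Approach: apply depth from volume over area, d = (V/A)*1000.
d = (1532 / 2946) * 1000 = 520 mm
Therefore the applied depth d = 520 mm.


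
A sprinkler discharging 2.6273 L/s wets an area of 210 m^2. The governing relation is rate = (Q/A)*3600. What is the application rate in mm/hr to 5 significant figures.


rate = (2.6273 / 210) * 3600 = 45.039 mm/hr
Therefore the application rate = 45.039 mm/hr.


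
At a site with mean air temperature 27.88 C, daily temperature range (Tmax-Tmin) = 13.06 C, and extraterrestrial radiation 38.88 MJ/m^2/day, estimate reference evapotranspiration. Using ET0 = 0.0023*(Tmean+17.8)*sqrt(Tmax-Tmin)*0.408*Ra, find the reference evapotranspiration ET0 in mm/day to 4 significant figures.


ET0 = 0.0023*(27.88+17.8)*sqrt(13.06)*0.408*38.88 = 6.023 mm/day
Therefore the reference evapotranspiration ET0 = 6.023 mm/day.


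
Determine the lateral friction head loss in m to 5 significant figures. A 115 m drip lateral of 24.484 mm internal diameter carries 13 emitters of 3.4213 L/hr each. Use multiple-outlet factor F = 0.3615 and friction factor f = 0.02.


Approach: apply Darcy-Weisbach with the multiple-outlet F-factor, Q = n*q/(3600*1000) m^3/s; v = Q/A; hf = F*f*(L/D)*(v^2/(2g)).
Q = 13*3.4213/(3600*1000) = 1.235469e-05 m^3/s
A = pi*(24.484e-3/2)^2 = 4.708197e-04 m^2, so v = Q/A = 0.02624082 m/s
hf = 0.3615*0.02*(115/0.024484)*(0.02624082^2/(2*9.81)) = 0.0011918 m
Therefore the lateral friction head loss = 0.0011918 m.


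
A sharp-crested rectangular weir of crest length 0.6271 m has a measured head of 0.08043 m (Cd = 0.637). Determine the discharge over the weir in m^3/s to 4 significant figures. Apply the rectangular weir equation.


Approach: apply the rectangular weir equation, Q = (2/3)*Cd*L*sqrt(2g)*H^1.5.
Q = (2/3)*0.637*0.6271*sqrt(2*9.81)*0.08043^1.5 = 0.02691 m^3/s
Therefore the discharge over the weir = 0.02691 m^3/s.


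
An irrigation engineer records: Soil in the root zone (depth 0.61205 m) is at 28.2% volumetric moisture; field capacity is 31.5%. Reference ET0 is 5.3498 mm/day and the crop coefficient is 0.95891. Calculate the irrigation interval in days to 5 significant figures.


Approach: apply soil-water budget scheduling, SMD = (FC-theta)/100*depth*1000; ETc = ET0*Kc; interval = SMD/ETc.
Step 1 — soil moisture deficit:
  SMD = (31.5 - 28.2)/100 * 0.61205 * 1000 = 20.19765 mm
Step 2 — daily crop ET (ETc = ET0*Kc):
  ETc = 5.3498 * 0.95891 = 5.129977 mm/day
Step 3 — irrigation interval (SMD/ETc):
  interval = 20.19765 / 5.129977 = 3.9372 days
Therefore the irrigation interval = 3.9372 days.


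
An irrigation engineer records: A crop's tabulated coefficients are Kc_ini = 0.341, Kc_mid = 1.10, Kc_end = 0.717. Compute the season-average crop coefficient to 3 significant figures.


Approach: apply a simple seasonal average, Kc_avg = (Kc_ini + Kc_mid + Kc_end)/3.
Kc_avg = (0.341 + 1.10 + 0.717)/3 = 0.719
Therefore the season-average crop coefficient = 0.719.


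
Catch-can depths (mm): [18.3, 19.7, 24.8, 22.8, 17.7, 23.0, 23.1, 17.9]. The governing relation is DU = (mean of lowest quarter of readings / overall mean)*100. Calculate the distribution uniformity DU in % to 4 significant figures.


sorted lowest 2 of 8: [17.7, 17.9] -> mean = 17.8000 mm
overall mean = 20.9125 mm
DU = (17.8000/20.9125)*100 = 85.12 %
Therefore the distribution uniformity DU = 85.12 %.


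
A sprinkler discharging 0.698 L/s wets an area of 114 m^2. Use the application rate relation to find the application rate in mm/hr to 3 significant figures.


Approach: apply the application rate relation, rate = (Q/A)*3600.
rate = (0.698 / 114) * 3600 = 22.0 mm/hr
Therefore the application rate = 22.0 mm/hr.


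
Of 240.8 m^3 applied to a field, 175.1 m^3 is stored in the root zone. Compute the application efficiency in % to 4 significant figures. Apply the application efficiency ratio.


Approach: apply the application efficiency ratio, Ea = (stored/applied)*100.
Ea = (175.1/240.8)*100 = 72.72 %
Therefore the application efficiency = 72.72 %.


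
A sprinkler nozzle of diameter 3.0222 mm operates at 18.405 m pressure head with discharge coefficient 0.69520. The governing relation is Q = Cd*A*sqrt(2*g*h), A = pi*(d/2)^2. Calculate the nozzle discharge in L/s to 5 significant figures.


A = pi*(3.0222e-3/2)^2 = 7.173586e-06 m^2
Q = 0.69520 * 7.173586e-06 * sqrt(2*9.81*18.405) * 1000 = 0.094768 L/s
Therefore the nozzle discharge = 0.094768 L/s.


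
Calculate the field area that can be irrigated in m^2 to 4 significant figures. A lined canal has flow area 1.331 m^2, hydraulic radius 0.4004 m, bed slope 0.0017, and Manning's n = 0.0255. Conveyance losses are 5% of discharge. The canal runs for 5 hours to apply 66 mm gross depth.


Approach: apply Manning's equation with a conveyance and depth budget, Q = (1/n)*A*R^(2/3)*S^(1/2); Q_field = Q*(1-loss); Area = Q_field*t/(d/1000).
Step 1 — canal discharge (Manning's equation):
  Q = (1/0.0255) * 1.331 * 0.4004^(2/3) * 0.0017^(1/2) = 1.16912 m^3/s
Step 2 — delivered flow: Q_field = 1.16912*(1 - 5/100) = 1.11066 m^3/s
Step 3 — volume delivered: V = 1.11066 * 5*3600 = 19991.9 m^3
Step 4 — area served: A = V / (depth/1000) = 19991.9 / 0.066 = 302900 m^2
Therefore the field area that can be irrigated = 302900 m^2.


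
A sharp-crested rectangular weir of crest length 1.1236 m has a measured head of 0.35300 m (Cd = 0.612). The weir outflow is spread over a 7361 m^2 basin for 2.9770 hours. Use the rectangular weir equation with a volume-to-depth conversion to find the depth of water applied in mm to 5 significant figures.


Approach: apply the rectangular weir equation with a volume-to-depth conversion, Q = (2/3)*Cd*L*sqrt(2g)*H^1.5; d = Q*t/A * 1000.
Step 1 — weir discharge:
  Q = (2/3)*0.612*1.1236*sqrt(2*9.81)*0.35300^1.5 = 0.4258763 m^3/s
Step 2 — volume: V = 0.4258763 * 2.9770*3600 = 4564.201 m^3
Step 3 — depth: d = V/A * 1000 = 4564.201/7361 * 1000 = 620.05 mm
Therefore the depth of water applied = 620.05 mm.


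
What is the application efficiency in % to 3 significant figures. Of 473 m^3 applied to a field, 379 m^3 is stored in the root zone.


Approach: apply the application efficiency ratio, Ea = (stored/applied)*100.
Ea = (379/473)*100 = 80.1 %
Therefore the application efficiency = 80.1 %.


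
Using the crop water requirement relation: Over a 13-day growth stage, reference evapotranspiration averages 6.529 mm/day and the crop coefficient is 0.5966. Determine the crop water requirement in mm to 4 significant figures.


Approach: apply the crop water requirement relation, CWR = ET0 * Kc * days.
CWR = 6.529 * 0.5966 * 13 = 50.64 mm
Therefore the crop water requirement = 50.64 mm.


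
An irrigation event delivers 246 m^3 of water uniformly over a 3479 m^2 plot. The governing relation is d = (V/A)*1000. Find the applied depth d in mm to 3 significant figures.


d = (246 / 3479) * 1000 = 70.7 mm
Therefore the applied depth d = 70.7 mm.


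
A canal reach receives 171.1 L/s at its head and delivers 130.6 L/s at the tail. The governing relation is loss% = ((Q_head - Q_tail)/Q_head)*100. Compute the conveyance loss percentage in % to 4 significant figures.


loss = ((171.1 - 130.6)/171.1)*100 = 23.67 %
Therefore the conveyance loss percentage = 23.67 %.


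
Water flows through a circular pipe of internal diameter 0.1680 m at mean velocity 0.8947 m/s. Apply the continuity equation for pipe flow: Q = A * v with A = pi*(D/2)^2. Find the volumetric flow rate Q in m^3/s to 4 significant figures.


A = pi*(0.1680/2)^2 = 0.0221671 m^2
Q = 0.0221671 * 0.8947 = 0.01983 m^3/s
Therefore the volumetric flow rate Q = 0.01983 m^3/s.


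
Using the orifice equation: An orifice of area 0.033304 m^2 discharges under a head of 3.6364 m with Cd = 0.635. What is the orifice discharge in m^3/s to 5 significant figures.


Approach: apply the orifice equation, Q = Cd*A*sqrt(2*g*h).
Q = 0.635 * 0.033304 * sqrt(2*9.81*3.6364) = 0.17863 m^3/s
Therefore the orifice discharge = 0.17863 m^3/s.


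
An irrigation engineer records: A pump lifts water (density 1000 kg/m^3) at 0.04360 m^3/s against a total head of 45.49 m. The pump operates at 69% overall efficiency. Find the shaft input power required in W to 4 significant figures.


Approach: apply hydraulic power then efficiency conversion, P = rho*g*Q*H; P_in = P/eta.
Step 1 — hydraulic power (P = rho*g*Q*H):
  P = 1000 * 9.81 * 0.04360 * 45.49 = 19456.8 W
Step 2 — input power: P_in = P/eta = 19456.8 / 0.69 = 28200 W
Therefore the shaft input power required = 28200 W.


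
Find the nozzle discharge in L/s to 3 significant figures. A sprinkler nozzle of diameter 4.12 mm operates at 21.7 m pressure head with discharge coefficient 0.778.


Approach: apply the orifice equation, Q = Cd*A*sqrt(2*g*h), A = pi*(d/2)^2.
A = pi*(4.12e-3/2)^2 = 1.3332e-05 m^2
Q = 0.778 * 1.3332e-05 * sqrt(2*9.81*21.7) * 1000 = 0.214 L/s
Therefore the nozzle discharge = 0.214 L/s.


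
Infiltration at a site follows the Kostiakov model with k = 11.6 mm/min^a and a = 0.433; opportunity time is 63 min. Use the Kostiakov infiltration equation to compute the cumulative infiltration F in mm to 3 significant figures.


Approach: apply the Kostiakov infiltration equation, F = k*t^a.
F = 11.6 * 63^0.433 = 69.8 mm
Therefore the cumulative infiltration F = 69.8 mm.


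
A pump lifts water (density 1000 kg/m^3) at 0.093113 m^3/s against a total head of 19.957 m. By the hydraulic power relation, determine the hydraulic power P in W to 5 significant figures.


Approach: apply the hydraulic power relation, P = rho*g*Q*H.
P = 1000 * 9.81 * 0.093113 * 19.957 = 18229 W
Therefore the hydraulic power P = 18229 W.


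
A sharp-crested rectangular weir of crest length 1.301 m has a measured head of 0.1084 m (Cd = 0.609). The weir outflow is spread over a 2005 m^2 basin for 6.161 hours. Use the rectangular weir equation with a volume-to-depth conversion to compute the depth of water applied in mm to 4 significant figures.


Approach: apply the rectangular weir equation with a volume-to-depth conversion, Q = (2/3)*Cd*L*sqrt(2g)*H^1.5; d = Q*t/A * 1000.
Step 1 — weir discharge:
  Q = (2/3)*0.609*1.301*sqrt(2*9.81)*0.1084^1.5 = 0.0835020 m^3/s
Step 2 — volume: V = 0.0835020 * 6.161*3600 = 1852.04 m^3
Step 3 — depth: d = V/A * 1000 = 1852.04/2005 * 1000 = 923.7 mm
Therefore the depth of water applied = 923.7 mm.


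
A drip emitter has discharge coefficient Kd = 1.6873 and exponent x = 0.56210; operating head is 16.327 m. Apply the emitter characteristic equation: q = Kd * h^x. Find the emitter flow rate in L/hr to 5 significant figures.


q = 1.6873 * 16.327^0.56210 = 8.1090 L/hr
Therefore the emitter flow rate = 8.1090 L/hr.


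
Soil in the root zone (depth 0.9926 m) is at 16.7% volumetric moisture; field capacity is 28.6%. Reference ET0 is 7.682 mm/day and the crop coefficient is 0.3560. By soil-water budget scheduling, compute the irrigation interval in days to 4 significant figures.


Approach: apply soil-water budget scheduling, SMD = (FC-theta)/100*depth*1000; ETc = ET0*Kc; interval = SMD/ETc.
Step 1 — soil moisture deficit:
  SMD = (28.6 - 16.7)/100 * 0.9926 * 1000 = 118.119 mm
Step 2 — daily crop ET (ETc = ET0*Kc):
  ETc = 7.682 * 0.3560 = 2.73479 mm/day
Step 3 — irrigation interval (SMD/ETc):
  interval = 118.119 / 2.73479 = 43.19 days
Therefore the irrigation interval = 43.19 days.


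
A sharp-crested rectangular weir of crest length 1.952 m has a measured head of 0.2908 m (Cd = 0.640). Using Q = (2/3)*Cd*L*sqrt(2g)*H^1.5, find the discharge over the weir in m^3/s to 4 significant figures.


Q = (2/3)*0.640*1.952*sqrt(2*9.81)*0.2908^1.5 = 0.5785 m^3/s
Therefore the discharge over the weir = 0.5785 m^3/s.


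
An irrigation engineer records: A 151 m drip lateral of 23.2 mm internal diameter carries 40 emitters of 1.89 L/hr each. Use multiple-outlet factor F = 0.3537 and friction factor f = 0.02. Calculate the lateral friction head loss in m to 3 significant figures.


Approach: apply Darcy-Weisbach with the multiple-outlet F-factor, Q = n*q/(3600*1000) m^3/s; v = Q/A; hf = F*f*(L/D)*(v^2/(2g)).
Q = 40*1.89/(3600*1000) = 2.1000e-05 m^3/s
A = pi*(23.2e-3/2)^2 = 4.2273e-04 m^2, so v = Q/A = 0.049677 m/s
hf = 0.3537*0.02*(151/0.0232)*(0.049677^2/(2*9.81)) = 0.00579 m
Therefore the lateral friction head loss = 0.00579 m.


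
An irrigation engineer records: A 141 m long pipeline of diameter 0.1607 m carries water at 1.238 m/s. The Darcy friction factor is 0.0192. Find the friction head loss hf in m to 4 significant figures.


Approach: apply the Darcy-Weisbach equation, hf = f*(L/D)*(v^2/(2g)).
hf = 0.0192 * (141/0.1607) * (1.238^2 / (2*9.81))
hf = 1.316 m
Therefore the friction head loss hf = 1.316 m.


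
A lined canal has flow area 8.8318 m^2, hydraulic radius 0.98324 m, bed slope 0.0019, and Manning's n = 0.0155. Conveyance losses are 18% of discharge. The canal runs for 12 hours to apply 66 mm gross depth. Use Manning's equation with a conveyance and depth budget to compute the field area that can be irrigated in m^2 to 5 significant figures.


Approach: apply Manning's equation with a conveyance and depth budget, Q = (1/n)*A*R^(2/3)*S^(1/2); Q_field = Q*(1-loss); Area = Q_field*t/(d/1000).
Step 1 — canal discharge (Manning's equation):
  Q = (1/0.0155) * 8.8318 * 0.98324^(2/3) * 0.0019^(1/2) = 24.55843 m^3/s
Step 2 — delivered flow: Q_field = 24.55843*(1 - 18/100) = 20.13792 m^3/s
Step 3 — volume delivered: V = 20.13792 * 12*3600 = 869958.0 m^3
Step 4 — area served: A = V / (depth/1000) = 869958.0 / 0.066 = 13181000 m^2
Therefore the field area that can be irrigated = 13181000 m^2.


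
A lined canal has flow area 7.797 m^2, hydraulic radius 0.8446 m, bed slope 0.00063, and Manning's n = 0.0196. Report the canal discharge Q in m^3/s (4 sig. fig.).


Approach: apply Manning's equation, Q = (1/n)*A*R^(2/3)*S^(1/2).
Q = (1/0.0196) * 7.797 * 0.8446^(2/3) * 0.00063^(1/2) = 8.922 m^3/s
Therefore the canal discharge Q = 8.922 m^3/s.


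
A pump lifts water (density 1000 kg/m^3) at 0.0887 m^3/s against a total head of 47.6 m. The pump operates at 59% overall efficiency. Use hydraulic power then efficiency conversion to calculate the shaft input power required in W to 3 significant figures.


Approach: apply hydraulic power then efficiency conversion, P = rho*g*Q*H; P_in = P/eta.
Step 1 — hydraulic power (P = rho*g*Q*H):
  P = 1000 * 9.81 * 0.0887 * 47.6 = 41419 W
Step 2 — input power: P_in = P/eta = 41419 / 0.59 = 70200 W
Therefore the shaft input power required = 70200 W.


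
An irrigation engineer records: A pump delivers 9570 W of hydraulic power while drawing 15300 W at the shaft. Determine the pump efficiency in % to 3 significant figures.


Approach: apply the efficiency ratio, eta = (P_out/P_in)*100.
eta = (9570 / 15300) * 100 = 62.5 %
Therefore the pump efficiency = 62.5 %.


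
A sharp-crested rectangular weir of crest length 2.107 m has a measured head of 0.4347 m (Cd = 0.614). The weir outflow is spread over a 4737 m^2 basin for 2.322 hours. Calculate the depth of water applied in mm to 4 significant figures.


Approach: apply the rectangular weir equation with a volume-to-depth conversion, Q = (2/3)*Cd*L*sqrt(2g)*H^1.5; d = Q*t/A * 1000.
Step 1 — weir discharge:
  Q = (2/3)*0.614*2.107*sqrt(2*9.81)*0.4347^1.5 = 1.09490 m^3/s
Step 2 — volume: V = 1.09490 * 2.322*3600 = 9152.51 m^3
Step 3 — depth: d = V/A * 1000 = 9152.51/4737 * 1000 = 1932 mm
Therefore the depth of water applied = 1932 mm.


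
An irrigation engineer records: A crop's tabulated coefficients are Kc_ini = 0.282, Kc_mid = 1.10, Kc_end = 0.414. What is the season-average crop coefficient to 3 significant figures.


Approach: apply a simple seasonal average, Kc_avg = (Kc_ini + Kc_mid + Kc_end)/3.
Kc_avg = (0.282 + 1.10 + 0.414)/3 = 0.599
Therefore the season-average crop coefficient = 0.599.


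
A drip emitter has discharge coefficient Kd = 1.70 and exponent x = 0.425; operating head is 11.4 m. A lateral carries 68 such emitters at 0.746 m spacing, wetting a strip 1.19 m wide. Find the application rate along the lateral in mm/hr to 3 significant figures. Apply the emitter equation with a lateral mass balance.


Approach: apply the emitter equation with a lateral mass balance, q = Kd*h^x; Q = n*q; rate = Q/(n*spacing*width).
Step 1 — single emitter flow (q = Kd*h^x):
  q = 1.70 * 11.4^0.425 = 4.7823 L/hr
Step 2 — total lateral flow: Q = 68 * 4.7823 = 325.19 L/hr
Step 3 — wetted area: A = 68 * 0.746 * 1.19 = 60.366 m^2
Step 4 — application rate: Q/A = 325.19/60.366 = 5.39 mm/hr
Therefore the application rate along the lateral = 5.39 mm/hr.


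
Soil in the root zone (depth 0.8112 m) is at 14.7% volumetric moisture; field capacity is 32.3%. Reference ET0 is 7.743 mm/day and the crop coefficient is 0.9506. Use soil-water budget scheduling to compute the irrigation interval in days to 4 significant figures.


Approach: apply soil-water budget scheduling, SMD = (FC-theta)/100*depth*1000; ETc = ET0*Kc; interval = SMD/ETc.
Step 1 — soil moisture deficit:
  SMD = (32.3 - 14.7)/100 * 0.8112 * 1000 = 142.771 mm
Step 2 — daily crop ET (ETc = ET0*Kc):
  ETc = 7.743 * 0.9506 = 7.36050 mm/day
Step 3 — irrigation interval (SMD/ETc):
  interval = 142.771 / 7.36050 = 19.40 days
Therefore the irrigation interval = 19.40 days.


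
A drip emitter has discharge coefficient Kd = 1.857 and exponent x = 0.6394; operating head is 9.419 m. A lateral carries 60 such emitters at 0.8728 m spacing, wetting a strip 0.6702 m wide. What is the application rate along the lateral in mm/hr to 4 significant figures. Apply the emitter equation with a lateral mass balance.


Approach: apply the emitter equation with a lateral mass balance, q = Kd*h^x; Q = n*q; rate = Q/(n*spacing*width).
Step 1 — single emitter flow (q = Kd*h^x):
  q = 1.857 * 9.419^0.6394 = 7.79095 L/hr
Step 2 — total lateral flow: Q = 60 * 7.79095 = 467.457 L/hr
Step 3 — wetted area: A = 60 * 0.8728 * 0.6702 = 35.0970 m^2
Step 4 — application rate: Q/A = 467.457/35.0970 = 13.32 mm/hr
Therefore the application rate along the lateral = 13.32 mm/hr.


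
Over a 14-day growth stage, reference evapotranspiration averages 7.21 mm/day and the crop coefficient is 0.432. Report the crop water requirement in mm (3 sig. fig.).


Approach: apply the crop water requirement relation, CWR = ET0 * Kc * days.
CWR = 7.21 * 0.432 * 14 = 43.6 mm
Therefore the crop water requirement = 43.6 mm.


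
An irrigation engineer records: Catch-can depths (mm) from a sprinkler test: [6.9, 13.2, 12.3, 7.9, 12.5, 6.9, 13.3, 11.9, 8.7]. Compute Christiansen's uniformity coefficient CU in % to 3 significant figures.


Approach: apply Christiansen's uniformity coefficient, CU = (1 - mean_abs_deviation/mean)*100.
mean = 10.400 mm
mean |d_i - mean| = 2.4889 mm
CU = (1 - 2.4889/10.400)*100 = 76.1 %
Therefore Christiansen's uniformity coefficient CU = 76.1 %.


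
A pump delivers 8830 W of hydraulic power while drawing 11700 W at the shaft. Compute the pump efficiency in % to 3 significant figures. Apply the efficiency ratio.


Approach: apply the efficiency ratio, eta = (P_out/P_in)*100.
eta = (8830 / 11700) * 100 = 75.5 %
Therefore the pump efficiency = 75.5 %.


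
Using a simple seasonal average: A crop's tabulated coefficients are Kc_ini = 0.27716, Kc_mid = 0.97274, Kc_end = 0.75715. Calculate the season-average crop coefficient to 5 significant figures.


Approach: apply a simple seasonal average, Kc_avg = (Kc_ini + Kc_mid + Kc_end)/3.
Kc_avg = (0.27716 + 0.97274 + 0.75715)/3 = 0.66902
Therefore the season-average crop coefficient = 0.66902.


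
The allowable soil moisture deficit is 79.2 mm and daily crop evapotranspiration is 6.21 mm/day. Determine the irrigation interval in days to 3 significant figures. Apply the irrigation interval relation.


Approach: apply the irrigation interval relation, interval = SMD / ETc.
interval = 79.2 / 6.21 = 12.8 days
Therefore the irrigation interval = 12.8 days.


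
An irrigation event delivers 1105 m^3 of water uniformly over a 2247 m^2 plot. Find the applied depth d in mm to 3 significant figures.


Approach: apply depth from volume over area, d = (V/A)*1000.
d = (1105 / 2247) * 1000 = 492 mm
Therefore the applied depth d = 492 mm.


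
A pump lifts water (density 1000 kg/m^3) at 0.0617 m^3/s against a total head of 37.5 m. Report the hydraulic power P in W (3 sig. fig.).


Approach: apply the hydraulic power relation, P = rho*g*Q*H.
P = 1000 * 9.81 * 0.0617 * 37.5 = 22700 W
Therefore the hydraulic power P = 22700 W.


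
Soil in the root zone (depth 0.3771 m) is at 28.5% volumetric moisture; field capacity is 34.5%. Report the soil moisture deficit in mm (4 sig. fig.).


Approach: apply the soil moisture deficit relation, SMD = (FC - theta)/100 * depth * 1000.
SMD = (34.5 - 28.5)/100 * 0.3771 * 1000 = 22.63 mm
Therefore the soil moisture deficit = 22.63 mm.


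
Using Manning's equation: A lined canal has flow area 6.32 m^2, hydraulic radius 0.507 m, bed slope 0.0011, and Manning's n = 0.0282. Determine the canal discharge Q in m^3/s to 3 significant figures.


Approach: apply Manning's equation, Q = (1/n)*A*R^(2/3)*S^(1/2).
Q = (1/0.0282) * 6.32 * 0.507^(2/3) * 0.0011^(1/2) = 4.73 m^3/s
Therefore the canal discharge Q = 4.73 m^3/s.


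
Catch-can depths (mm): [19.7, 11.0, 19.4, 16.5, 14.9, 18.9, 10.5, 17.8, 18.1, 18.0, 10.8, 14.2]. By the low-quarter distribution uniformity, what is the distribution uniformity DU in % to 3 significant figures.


Approach: apply the low-quarter distribution uniformity, DU = (mean of lowest quarter of readings / overall mean)*100.
sorted lowest 3 of 12: [10.5, 10.8, 11.0] -> mean = 10.767 mm
overall mean = 15.817 mm
DU = (10.767/15.817)*100 = 68.1 %
Therefore the distribution uniformity DU = 68.1 %.


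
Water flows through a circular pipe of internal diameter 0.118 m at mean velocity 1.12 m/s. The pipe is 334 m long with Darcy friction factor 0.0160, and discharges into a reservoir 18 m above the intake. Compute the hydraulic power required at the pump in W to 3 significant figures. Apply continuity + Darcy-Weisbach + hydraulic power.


Approach: apply continuity + Darcy-Weisbach + hydraulic power, Q = A*v; hf = f*(L/D)*(v^2/(2g)); H = static + hf; P = rho*g*Q*H.
Step 1 — flow rate (continuity, Q = A*v):
  A = pi*(0.118/2)^2 = 0.010936 m^2
  Q = 0.010936 * 1.12 = 0.012248 m^3/s
Step 2 — friction head loss (Darcy-Weisbach):
  hf = 0.0160 * (334/0.118) * (1.12^2 / (2*9.81))
  hf = 2.8955 m
Step 3 — total head: H = 18 + 2.8955 = 20.895 m
Step 4 — hydraulic power (P = rho*g*Q*H):
  P = 1000 * 9.81 * 0.012248 * 20.895 = 2510 W
Therefore the hydraulic power required at the pump = 2510 W.


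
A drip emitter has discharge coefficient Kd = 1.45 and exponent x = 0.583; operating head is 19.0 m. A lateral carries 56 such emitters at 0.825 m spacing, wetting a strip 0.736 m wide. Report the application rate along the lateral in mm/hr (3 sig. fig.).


Approach: apply the emitter equation with a lateral mass balance, q = Kd*h^x; Q = n*q; rate = Q/(n*spacing*width).
Step 1 — single emitter flow (q = Kd*h^x):
  q = 1.45 * 19.0^0.583 = 8.0701 L/hr
Step 2 — total lateral flow: Q = 56 * 8.0701 = 451.93 L/hr
Step 3 — wetted area: A = 56 * 0.825 * 0.736 = 34.003 m^2
Step 4 — application rate: Q/A = 451.93/34.003 = 13.3 mm/hr
Therefore the application rate along the lateral = 13.3 mm/hr.


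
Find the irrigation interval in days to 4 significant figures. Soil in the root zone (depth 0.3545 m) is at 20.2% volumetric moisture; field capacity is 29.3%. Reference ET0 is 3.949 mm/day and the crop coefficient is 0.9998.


Approach: apply soil-water budget scheduling, SMD = (FC-theta)/100*depth*1000; ETc = ET0*Kc; interval = SMD/ETc.
Step 1 — soil moisture deficit:
  SMD = (29.3 - 20.2)/100 * 0.3545 * 1000 = 32.2595 mm
Step 2 — daily crop ET (ETc = ET0*Kc):
  ETc = 3.949 * 0.9998 = 3.94821 mm/day
Step 3 — irrigation interval (SMD/ETc):
  interval = 32.2595 / 3.94821 = 8.171 days
Therefore the irrigation interval = 8.171 days.


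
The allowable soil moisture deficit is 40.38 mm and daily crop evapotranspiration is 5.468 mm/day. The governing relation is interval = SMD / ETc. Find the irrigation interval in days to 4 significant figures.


interval = 40.38 / 5.468 = 7.385 days
Therefore the irrigation interval = 7.385 days.


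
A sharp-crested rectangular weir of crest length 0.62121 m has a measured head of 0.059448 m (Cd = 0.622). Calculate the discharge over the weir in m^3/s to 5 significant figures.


Approach: apply the rectangular weir equation, Q = (2/3)*Cd*L*sqrt(2g)*H^1.5.
Q = (2/3)*0.622*0.62121*sqrt(2*9.81)*0.059448^1.5 = 0.016538 m^3/s
Therefore the discharge over the weir = 0.016538 m^3/s.


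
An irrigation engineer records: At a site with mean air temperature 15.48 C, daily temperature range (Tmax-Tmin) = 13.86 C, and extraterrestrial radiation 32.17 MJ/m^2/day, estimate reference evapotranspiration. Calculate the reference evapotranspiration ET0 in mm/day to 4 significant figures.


Approach: apply the Hargreaves-Samani method, ET0 = 0.0023*(Tmean+17.8)*sqrt(Tmax-Tmin)*0.408*Ra.
ET0 = 0.0023*(15.48+17.8)*sqrt(13.86)*0.408*32.17 = 3.740 mm/day
Therefore the reference evapotranspiration ET0 = 3.740 mm/day.


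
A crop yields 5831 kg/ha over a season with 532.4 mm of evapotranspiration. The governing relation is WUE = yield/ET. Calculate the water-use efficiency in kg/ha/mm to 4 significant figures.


WUE = 5831 / 532.4 = 10.95 kg/ha/mm
Therefore the water-use efficiency = 10.95 kg/ha/mm.


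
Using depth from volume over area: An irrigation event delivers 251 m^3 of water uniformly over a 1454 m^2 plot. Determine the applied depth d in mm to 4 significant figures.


Approach: apply depth from volume over area, d = (V/A)*1000.
d = (251 / 1454) * 1000 = 172.6 mm
Therefore the applied depth d = 172.6 mm.


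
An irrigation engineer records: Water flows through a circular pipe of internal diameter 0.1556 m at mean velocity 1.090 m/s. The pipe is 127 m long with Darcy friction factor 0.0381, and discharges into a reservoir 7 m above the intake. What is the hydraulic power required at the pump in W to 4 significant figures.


Approach: apply continuity + Darcy-Weisbach + hydraulic power, Q = A*v; hf = f*(L/D)*(v^2/(2g)); H = static + hf; P = rho*g*Q*H.
Step 1 — flow rate (continuity, Q = A*v):
  A = pi*(0.1556/2)^2 = 0.0190156 m^2
  Q = 0.0190156 * 1.090 = 0.0207270 m^3/s
Step 2 — friction head loss (Darcy-Weisbach):
  hf = 0.0381 * (127/0.1556) * (1.090^2 / (2*9.81))
  hf = 1.88310 m
Step 3 — total head: H = 7 + 1.88310 = 8.88310 m
Step 4 — hydraulic power (P = rho*g*Q*H):
  P = 1000 * 9.81 * 0.0207270 * 8.88310 = 1806 W
Therefore the hydraulic power required at the pump = 1806 W.


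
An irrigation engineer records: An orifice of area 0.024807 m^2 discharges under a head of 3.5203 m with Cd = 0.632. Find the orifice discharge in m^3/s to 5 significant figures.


Approach: apply the orifice equation, Q = Cd*A*sqrt(2*g*h).
Q = 0.632 * 0.024807 * sqrt(2*9.81*3.5203) = 0.13030 m^3/s
Therefore the orifice discharge = 0.13030 m^3/s.


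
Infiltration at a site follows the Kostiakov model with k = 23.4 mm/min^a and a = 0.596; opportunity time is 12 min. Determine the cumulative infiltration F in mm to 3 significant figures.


Approach: apply the Kostiakov infiltration equation, F = k*t^a.
F = 23.4 * 12^0.596 = 103 mm
Therefore the cumulative infiltration F = 103 mm.


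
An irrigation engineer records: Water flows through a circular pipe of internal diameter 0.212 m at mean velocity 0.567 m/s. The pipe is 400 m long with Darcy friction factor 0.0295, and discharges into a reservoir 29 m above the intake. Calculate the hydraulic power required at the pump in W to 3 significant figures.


Approach: apply continuity + Darcy-Weisbach + hydraulic power, Q = A*v; hf = f*(L/D)*(v^2/(2g)); H = static + hf; P = rho*g*Q*H.
Step 1 — flow rate (continuity, Q = A*v):
  A = pi*(0.212/2)^2 = 0.035299 m^2
  Q = 0.035299 * 0.567 = 0.020014 m^3/s
Step 2 — friction head loss (Darcy-Weisbach):
  hf = 0.0295 * (400/0.212) * (0.567^2 / (2*9.81))
  hf = 0.91204 m
Step 3 — total head: H = 29 + 0.91204 = 29.912 m
Step 4 — hydraulic power (P = rho*g*Q*H):
  P = 1000 * 9.81 * 0.020014 * 29.912 = 5870 W
Therefore the hydraulic power required at the pump = 5870 W.


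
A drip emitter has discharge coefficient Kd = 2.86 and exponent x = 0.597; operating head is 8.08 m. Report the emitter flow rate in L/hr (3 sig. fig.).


Approach: apply the emitter characteristic equation, q = Kd * h^x.
q = 2.86 * 8.08^0.597 = 9.96 L/hr
Therefore the emitter flow rate = 9.96 L/hr.


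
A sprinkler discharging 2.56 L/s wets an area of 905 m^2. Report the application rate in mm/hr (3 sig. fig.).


Approach: apply the application rate relation, rate = (Q/A)*3600.
rate = (2.56 / 905) * 3600 = 10.2 mm/hr
Therefore the application rate = 10.2 mm/hr.


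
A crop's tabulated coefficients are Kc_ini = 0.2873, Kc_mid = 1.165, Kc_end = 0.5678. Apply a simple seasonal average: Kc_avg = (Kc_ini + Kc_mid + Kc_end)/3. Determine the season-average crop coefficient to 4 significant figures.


Kc_avg = (0.2873 + 1.165 + 0.5678)/3 = 0.6734
Therefore the season-average crop coefficient = 0.6734.


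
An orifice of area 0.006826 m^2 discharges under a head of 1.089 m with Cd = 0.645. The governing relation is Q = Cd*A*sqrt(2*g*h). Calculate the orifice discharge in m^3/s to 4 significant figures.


Q = 0.645 * 0.006826 * sqrt(2*9.81*1.089) = 0.02035 m^3/s
Therefore the orifice discharge = 0.02035 m^3/s.


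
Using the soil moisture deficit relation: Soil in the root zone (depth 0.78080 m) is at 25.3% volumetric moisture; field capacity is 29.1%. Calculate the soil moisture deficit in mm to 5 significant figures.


Approach: apply the soil moisture deficit relation, SMD = (FC - theta)/100 * depth * 1000.
SMD = (29.1 - 25.3)/100 * 0.78080 * 1000 = 29.670 mm
Therefore the soil moisture deficit = 29.670 mm.


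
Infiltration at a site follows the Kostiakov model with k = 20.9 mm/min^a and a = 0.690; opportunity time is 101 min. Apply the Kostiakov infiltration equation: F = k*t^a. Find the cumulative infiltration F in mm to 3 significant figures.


F = 20.9 * 101^0.690 = 505 mm
Therefore the cumulative infiltration F = 505 mm.


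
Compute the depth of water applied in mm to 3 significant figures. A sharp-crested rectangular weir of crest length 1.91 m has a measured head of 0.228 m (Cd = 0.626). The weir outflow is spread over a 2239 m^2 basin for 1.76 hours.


Approach: apply the rectangular weir equation with a volume-to-depth conversion, Q = (2/3)*Cd*L*sqrt(2g)*H^1.5; d = Q*t/A * 1000.
Step 1 — weir discharge:
  Q = (2/3)*0.626*1.91*sqrt(2*9.81)*0.228^1.5 = 0.38439 m^3/s
Step 2 — volume: V = 0.38439 * 1.76*3600 = 2435.5 m^3
Step 3 — depth: d = V/A * 1000 = 2435.5/2239 * 1000 = 1090 mm
Therefore the depth of water applied = 1090 mm.


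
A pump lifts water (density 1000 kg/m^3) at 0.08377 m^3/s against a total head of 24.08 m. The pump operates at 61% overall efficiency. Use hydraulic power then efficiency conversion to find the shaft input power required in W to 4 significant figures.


Approach: apply hydraulic power then efficiency conversion, P = rho*g*Q*H; P_in = P/eta.
Step 1 — hydraulic power (P = rho*g*Q*H):
  P = 1000 * 9.81 * 0.08377 * 24.08 = 19788.6 W
Step 2 — input power: P_in = P/eta = 19788.6 / 0.61 = 32440 W
Therefore the shaft input power required = 32440 W.
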